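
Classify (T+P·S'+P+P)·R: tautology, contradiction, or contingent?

contingent

(T+P·S'+P+P)·R
= (T+P·S'+P)·R   — idempotence
= (T+P)·R   — absorption
This depends on P, R, T, so it is not a constant.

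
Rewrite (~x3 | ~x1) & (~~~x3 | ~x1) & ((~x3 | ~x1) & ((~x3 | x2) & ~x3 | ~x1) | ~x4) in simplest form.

(~x3 | ~x1) & (~~~x3 | ~x1) & ((~x3 | ~x1) & ((~x3 | x2) & ~x3 | ~x1) | ~x4)
= (~x3 | ~x1) & (~x3 | ~x1) & ((~x3 | ~x1) & ((~x3 | x2) & ~x3 | ~x1) | ~x4)   [double negation]
= (~x3 | ~x1) & (~x3 | ~x1) & ((~x3 | ~x1) & (~x3 | ~x1) | ~x4)   [absorption]
= (~x3 | ~x1) & (~x3 | ~x1)   [absorption]
= ~x3 | ~x1   [idempotence]

~x3 | ~x1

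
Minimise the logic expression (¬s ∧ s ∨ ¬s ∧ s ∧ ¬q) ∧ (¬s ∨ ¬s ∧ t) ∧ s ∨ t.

t

(¬s ∧ s ∨ ¬s ∧ s ∧ ¬q) ∧ (¬s ∨ ¬s ∧ t) ∧ s ∨ t
= ¬s ∧ s ∧ (¬s ∨ ¬s ∧ t) ∧ s ∨ t   [absorption]
= ¬s ∧ s ∧ ¬s ∧ s ∨ t   [absorption]
= ¬s ∧ s ∨ t   [idempotence]
= t   [complement / identity]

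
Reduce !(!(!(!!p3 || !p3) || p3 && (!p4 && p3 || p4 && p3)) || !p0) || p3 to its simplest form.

!(!(!(!!p3 || !p3) || p3 && (!p4 && p3 || p4 && p3)) || !p0) || p3
= !(!(!p3 && p3 || p3 && (!p4 && p3 || p4 && p3)) || !p0) || p3   [De Morgan]
= (!p3 && p3 || p3 && (!p4 && p3 || p4 && p3)) && p0 || p3   [De Morgan]
= (!p3 && p3 || p3 && p3) && p0 || p3   [distribution]
= p3 && p0 || p3   [distribution]
= p3   [absorption]

p3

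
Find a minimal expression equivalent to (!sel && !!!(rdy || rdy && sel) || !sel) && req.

(!sel && !!!(rdy || rdy && sel) || !sel) && req
= (!sel && !!!rdy || !sel) && req   — absorption
= (!sel && !rdy || !sel) && req   — double negation
= !sel && req   — absorption

!sel && req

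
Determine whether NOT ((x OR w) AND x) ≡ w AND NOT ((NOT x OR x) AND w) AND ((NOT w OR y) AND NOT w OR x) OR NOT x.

E1: NOT ((x OR w) AND x)
    = NOT x   [absorption]
E2: w AND NOT ((NOT x OR x) AND w) AND ((NOT w OR y) AND NOT w OR x) OR NOT x
    = w AND NOT ((NOT x OR x) AND w) AND (NOT w OR x) OR NOT x   [absorption]
    = w AND NOT w AND (NOT w OR x) OR NOT x   [complement / identity]
    = w AND NOT w OR NOT x   [absorption]
    = NOT x   [complement / identity]
Both reduce to NOT x, so they are equivalent.

Yes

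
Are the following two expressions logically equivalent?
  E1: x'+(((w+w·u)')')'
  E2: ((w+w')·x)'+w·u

No

E1: x'+(((w+w·u)')')'
    = x'+((w')')'   — absorption
    = x'+w'   — double negation
E2: ((w+w')·x)'+w·u
    = x'+w·u   — complement / identity
These differ: at u=1, w=0, x=1, E1 = 1 but E2 = 0.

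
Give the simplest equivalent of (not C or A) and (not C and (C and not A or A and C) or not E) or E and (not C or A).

not C or A

(not C or A) and (not C and (C and not A or A and C) or not E) or E and (not C or A)
= (not C or A) and (not C and C or not E) or E and (not C or A)
= (not C or A) and not E or E and (not C or A)
= (not E or E) and (not C or A)
= not C or A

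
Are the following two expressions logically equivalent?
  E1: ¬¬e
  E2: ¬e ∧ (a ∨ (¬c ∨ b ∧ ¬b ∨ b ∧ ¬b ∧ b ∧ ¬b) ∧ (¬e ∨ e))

No

E1: ¬¬e
    = e   — double negation
E2: ¬e ∧ (a ∨ (¬c ∨ b ∧ ¬b ∨ b ∧ ¬b ∧ b ∧ ¬b) ∧ (¬e ∨ e))
    = ¬e ∧ (a ∨ (¬c ∨ b ∧ ¬b ∧ b ∧ ¬b) ∧ (¬e ∨ e))   — complement / identity
    = ¬e ∧ (a ∨ (¬c ∨ b ∧ ¬b) ∧ (¬e ∨ e))   — idempotence
    = ¬e ∧ (a ∨ ¬c ∨ b ∧ ¬b)   — complement / identity
    = ¬e ∧ (a ∨ ¬c)   — complement / identity
These differ: at a=1, b=0, c=0, e=1, E1 = 1 but E2 = 0.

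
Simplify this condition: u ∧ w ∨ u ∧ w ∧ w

u ∧ w ∨ u ∧ w ∧ w
= u ∧ w ∨ u ∧ w   [idempotence]
= u ∧ w   [idempotence]

u ∧ w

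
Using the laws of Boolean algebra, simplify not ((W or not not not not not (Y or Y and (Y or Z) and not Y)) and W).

not W

not ((W or not not not not not (Y or Y and (Y or Z) and not Y)) and W)
= not ((W or not not not not not (Y or Y and not Y)) and W)
= not ((W or not not not (Y or Y and not Y)) and W)
= not ((W or not (Y or Y and not Y)) and W)
= not ((W or not Y) and W)
= not W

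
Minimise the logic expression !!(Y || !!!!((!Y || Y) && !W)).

Y || !W

!!(Y || !!!!((!Y || Y) && !W))
= !!(Y || !!!!!W)
= !!(Y || !!!W)
= Y || !!!W
= Y || !W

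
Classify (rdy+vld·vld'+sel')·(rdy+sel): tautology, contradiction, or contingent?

(rdy+vld·vld'+sel')·(rdy+sel)
= (rdy+sel')·(rdy+sel)   — complement / identity
= sel'·sel+rdy   — distribution
= rdy   — complement / identity
This depends on rdy, so it is not a constant.

contingent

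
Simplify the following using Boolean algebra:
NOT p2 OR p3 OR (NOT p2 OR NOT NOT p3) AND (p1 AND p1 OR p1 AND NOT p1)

NOT p2 OR p3

NOT p2 OR p3 OR (NOT p2 OR NOT NOT p3) AND (p1 AND p1 OR p1 AND NOT p1)
= NOT p2 OR p3 OR (NOT p2 OR NOT NOT p3) AND p1   (distribution)
= NOT p2 OR p3 OR (NOT p2 OR p3) AND p1   (double negation)
= NOT p2 OR p3   (absorption)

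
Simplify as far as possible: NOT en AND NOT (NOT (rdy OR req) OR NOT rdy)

NOT en AND NOT (NOT (rdy OR req) OR NOT rdy)
= NOT en AND (rdy OR req) AND rdy   — De Morgan
= NOT en AND rdy   — absorption

NOT en AND rdy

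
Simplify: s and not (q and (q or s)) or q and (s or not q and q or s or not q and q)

s and not (q and (q or s)) or q and (s or not q and q or s or not q and q)
= s and not (q and (q or s)) or q and (s or not q and q)   — idempotence
= s and not q or q and (s or not q and q)   — absorption
= s and not q or q and s   — complement / identity
= s   — distribution

s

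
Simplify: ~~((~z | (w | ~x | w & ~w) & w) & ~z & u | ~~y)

~z & u | y

~~((~z | (w | ~x | w & ~w) & w) & ~z & u | ~~y)
= ~~((~z | (w | ~x) & w) & ~z & u | ~~y)
= ~~((~z | w) & ~z & u | ~~y)
= (~z | w) & ~z & u | ~~y
= (~z | w) & ~z & u | y
= ~z & u | y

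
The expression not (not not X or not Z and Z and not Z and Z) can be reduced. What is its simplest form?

not (not not X or not Z and Z and not Z and Z)
= not (not not X or not Z and Z)   [idempotence]
= not not not X   [complement / identity]
= not X   [double negation]

not X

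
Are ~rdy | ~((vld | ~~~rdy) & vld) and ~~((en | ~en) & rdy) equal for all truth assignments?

E1: ~rdy | ~((vld | ~~~rdy) & vld)
    = ~rdy | ~((vld | ~rdy) & vld)   [double negation]
    = ~rdy | ~vld   [absorption]
E2: ~~((en | ~en) & rdy)
    = ~~rdy   [complement / identity]
    = rdy   [double negation]
These differ: at en=0, rdy=0, vld=0, E1 = 1 but E2 = 0.

No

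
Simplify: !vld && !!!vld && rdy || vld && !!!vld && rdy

!vld && rdy

!vld && !!!vld && rdy || vld && !!!vld && rdy
= !!!vld && rdy   (distribution)
= !vld && rdy   (double negation)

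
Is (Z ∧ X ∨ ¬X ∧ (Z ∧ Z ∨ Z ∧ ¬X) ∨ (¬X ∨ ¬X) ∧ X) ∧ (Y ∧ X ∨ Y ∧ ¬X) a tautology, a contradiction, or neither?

neither

(Z ∧ X ∨ ¬X ∧ (Z ∧ Z ∨ Z ∧ ¬X) ∨ (¬X ∨ ¬X) ∧ X) ∧ (Y ∧ X ∨ Y ∧ ¬X)
= (Z ∧ X ∨ ¬X ∧ (Z ∧ Z ∨ Z ∧ ¬X) ∨ (¬X ∨ ¬X) ∧ X) ∧ Y
= (Z ∧ X ∨ ¬X ∧ (Z ∨ Z ∧ ¬X) ∨ (¬X ∨ ¬X) ∧ X) ∧ Y
= (Z ∧ X ∨ ¬X ∧ Z ∨ (¬X ∨ ¬X) ∧ X) ∧ Y
= (Z ∨ (¬X ∨ ¬X) ∧ X) ∧ Y
= (Z ∨ ¬X ∧ X) ∧ Y
= Z ∧ Y
This depends on Y, Z, so it is not a constant.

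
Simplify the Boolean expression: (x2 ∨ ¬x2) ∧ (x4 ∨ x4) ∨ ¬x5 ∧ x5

x4

(x2 ∨ ¬x2) ∧ (x4 ∨ x4) ∨ ¬x5 ∧ x5
= x4 ∨ x4 ∨ ¬x5 ∧ x5   (complement / identity)
= x4 ∨ x4   (complement / identity)
= x4   (idempotence)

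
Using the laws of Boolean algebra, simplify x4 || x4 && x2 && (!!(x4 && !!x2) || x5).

x4

x4 || x4 && x2 && (!!(x4 && !!x2) || x5)
= x4 || x4 && x2 && (x4 && !!x2 || x5)
= x4 || x4 && x2 && (x4 && x2 || x5)
= x4 || x4 && x2
= x4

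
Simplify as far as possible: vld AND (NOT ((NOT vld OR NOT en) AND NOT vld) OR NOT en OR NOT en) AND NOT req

vld AND NOT req

vld AND (NOT ((NOT vld OR NOT en) AND NOT vld) OR NOT en OR NOT en) AND NOT req
= vld AND (NOT NOT vld OR NOT en OR NOT en) AND NOT req   — absorption
= vld AND (vld OR NOT en OR NOT en) AND NOT req   — double negation
= vld AND (vld OR NOT en) AND NOT req   — idempotence
= vld AND NOT req   — absorption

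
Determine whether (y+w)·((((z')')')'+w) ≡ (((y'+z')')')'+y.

No

E1: (y+w)·((((z')')')'+w)
    = (y+w)·((z')'+w)   (double negation)
    = y·(z')'+w   (distribution)
    = y·z+w   (double negation)
E2: (((y'+z')')')'+y
    = (y'+z')'+y   (double negation)
    = y·z+y   (De Morgan)
    = y   (absorption)
These differ: at w=1, y=0, z=0, E1 = 1 but E2 = 0.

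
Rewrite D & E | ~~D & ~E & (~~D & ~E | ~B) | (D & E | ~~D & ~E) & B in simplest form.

D

D & E | ~~D & ~E & (~~D & ~E | ~B) | (D & E | ~~D & ~E) & B
= D & E | ~~D & ~E | (D & E | ~~D & ~E) & B   — absorption
= D & E | ~~D & ~E   — absorption
= D & E | D & ~E   — double negation
= D   — distribution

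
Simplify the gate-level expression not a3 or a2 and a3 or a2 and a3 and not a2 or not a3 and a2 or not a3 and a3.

not a3 or a2

not a3 or a2 and a3 or a2 and a3 and not a2 or not a3 and a2 or not a3 and a3
= not a3 or a2 and a3 or not a3 and a2 or not a3 and a3   [absorption]
= not a3 or a2 or not a3 and a3   [distribution]
= not a3 or a2   [complement / identity]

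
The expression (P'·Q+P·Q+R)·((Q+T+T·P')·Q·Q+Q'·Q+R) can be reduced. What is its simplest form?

Q+R

(P'·Q+P·Q+R)·((Q+T+T·P')·Q·Q+Q'·Q+R)
= (Q+R)·((Q+T+T·P')·Q·Q+Q'·Q+R)   (distribution)
= (Q+R)·((Q+T)·Q·Q+Q'·Q+R)   (absorption)
= (Q+R)·(Q·Q+Q'·Q+R)   (absorption)
= (Q+R)·(Q+R)   (distribution)
= Q+R   (idempotence)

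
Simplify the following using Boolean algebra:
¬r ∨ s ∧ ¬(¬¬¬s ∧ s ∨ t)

¬r ∨ s ∧ ¬t

¬r ∨ s ∧ ¬(¬¬¬s ∧ s ∨ t)
= ¬r ∨ s ∧ ¬(¬s ∧ s ∨ t)   — double negation
= ¬r ∨ s ∧ ¬t   — complement / identity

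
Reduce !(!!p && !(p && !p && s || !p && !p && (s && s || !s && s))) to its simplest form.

!p

!(!!p && !(p && !p && s || !p && !p && (s && s || !s && s)))
= !p || p && !p && s || !p && !p && (s && s || !s && s)   — De Morgan
= !p || p && !p && s || !p && !p && s   — distribution
= !p || !p && s   — distribution
= !p   — absorption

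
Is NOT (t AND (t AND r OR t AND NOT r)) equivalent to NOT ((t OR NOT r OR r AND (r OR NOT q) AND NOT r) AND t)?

Yes

E1: NOT (t AND (t AND r OR t AND NOT r))
    = NOT (t AND t)
    = NOT t
E2: NOT ((t OR NOT r OR r AND (r OR NOT q) AND NOT r) AND t)
    = NOT ((t OR NOT r OR r AND NOT r) AND t)
    = NOT ((t OR NOT r) AND t)
    = NOT t
Both reduce to NOT t, so they are equivalent.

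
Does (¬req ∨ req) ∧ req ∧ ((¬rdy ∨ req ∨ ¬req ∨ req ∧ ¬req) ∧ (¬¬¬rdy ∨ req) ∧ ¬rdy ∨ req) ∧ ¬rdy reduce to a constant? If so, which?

no

(¬req ∨ req) ∧ req ∧ ((¬rdy ∨ req ∨ ¬req ∨ req ∧ ¬req) ∧ (¬¬¬rdy ∨ req) ∧ ¬rdy ∨ req) ∧ ¬rdy
= (¬req ∨ req) ∧ req ∧ ((¬rdy ∨ req ∨ ¬req) ∧ (¬¬¬rdy ∨ req) ∧ ¬rdy ∨ req) ∧ ¬rdy   (complement / identity)
= (¬req ∨ req) ∧ req ∧ ((¬rdy ∨ req ∨ ¬req) ∧ (¬rdy ∨ req) ∧ ¬rdy ∨ req) ∧ ¬rdy   (double negation)
= (¬req ∨ req) ∧ req ∧ ((¬rdy ∨ req) ∧ ¬rdy ∨ req) ∧ ¬rdy   (absorption)
= (¬req ∨ req) ∧ req ∧ (¬rdy ∨ req) ∧ ¬rdy   (absorption)
= req ∧ (¬rdy ∨ req) ∧ ¬rdy   (complement / identity)
= req ∧ ¬rdy   (absorption)
This depends on rdy, req, so it is not a constant.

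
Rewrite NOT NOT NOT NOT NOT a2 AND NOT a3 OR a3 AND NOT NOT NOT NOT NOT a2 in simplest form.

NOT NOT NOT NOT NOT a2 AND NOT a3 OR a3 AND NOT NOT NOT NOT NOT a2
= NOT NOT NOT NOT NOT a2   — distribution
= NOT NOT NOT a2   — double negation
= NOT a2   — double negation

NOT a2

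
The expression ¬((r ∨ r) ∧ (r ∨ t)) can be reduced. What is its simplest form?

¬r

¬((r ∨ r) ∧ (r ∨ t))
= ¬(r ∨ r ∧ t)   [distribution]
= ¬r   [absorption]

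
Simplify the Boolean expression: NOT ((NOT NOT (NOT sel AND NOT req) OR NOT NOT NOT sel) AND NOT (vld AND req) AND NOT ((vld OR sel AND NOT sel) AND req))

sel OR vld AND req

NOT ((NOT NOT (NOT sel AND NOT req) OR NOT NOT NOT sel) AND NOT (vld AND req) AND NOT ((vld OR sel AND NOT sel) AND req))
= NOT ((NOT NOT (NOT sel AND NOT req) OR NOT NOT NOT sel) AND NOT (vld AND req) AND NOT (vld AND req))   (complement / identity)
= NOT ((NOT NOT (NOT sel AND NOT req) OR NOT sel) AND NOT (vld AND req) AND NOT (vld AND req))   (double negation)
= NOT ((NOT NOT (NOT sel AND NOT req) OR NOT sel) AND NOT (vld AND req))   (idempotence)
= NOT ((NOT sel AND NOT req OR NOT sel) AND NOT (vld AND req))   (double negation)
= NOT (NOT sel AND NOT (vld AND req))   (absorption)
= sel OR vld AND req   (De Morgan)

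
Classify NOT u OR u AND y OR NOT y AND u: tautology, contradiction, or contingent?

tautology

NOT u OR u AND y OR NOT y AND u
= NOT u OR u   [distribution]
= TRUE   [complement]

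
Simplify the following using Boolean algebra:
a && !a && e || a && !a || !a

a && !a && e || a && !a || !a
= a && !a || !a   (absorption)
= !a   (complement / identity)

!a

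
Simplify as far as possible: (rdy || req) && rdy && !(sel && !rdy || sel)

(rdy || req) && rdy && !(sel && !rdy || sel)
= rdy && !(sel && !rdy || sel)   — absorption
= rdy && !sel   — absorption

rdy && !sel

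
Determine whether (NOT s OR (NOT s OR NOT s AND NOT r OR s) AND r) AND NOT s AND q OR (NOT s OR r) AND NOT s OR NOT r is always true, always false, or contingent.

(NOT s OR (NOT s OR NOT s AND NOT r OR s) AND r) AND NOT s AND q OR (NOT s OR r) AND NOT s OR NOT r
= (NOT s OR (NOT s OR s) AND r) AND NOT s AND q OR (NOT s OR r) AND NOT s OR NOT r
= (NOT s OR r) AND NOT s AND q OR (NOT s OR r) AND NOT s OR NOT r
= (NOT s OR r) AND NOT s OR NOT r
= NOT s OR NOT r
This depends on r, s, so it is not a constant.

contingent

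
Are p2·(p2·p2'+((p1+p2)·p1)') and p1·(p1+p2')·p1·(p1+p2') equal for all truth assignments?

No

E1: p2·(p2·p2'+((p1+p2)·p1)')
    = p2·(p2·p2'+p1')   — absorption
    = p2·p1'   — complement / identity
E2: p1·(p1+p2')·p1·(p1+p2')
    = p1·(p1+p2')   — idempotence
    = p1   — absorption
These differ: at p1=1, p2=1, E1 = 0 but E2 = 1.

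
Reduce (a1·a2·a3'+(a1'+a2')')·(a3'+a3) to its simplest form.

(a1·a2·a3'+(a1'+a2')')·(a3'+a3)
= (a1·a2·a3'+a1·a2)·(a3'+a3)   (De Morgan)
= a1·a2·(a3'+a3)   (absorption)
= a1·a2   (complement / identity)

a1·a2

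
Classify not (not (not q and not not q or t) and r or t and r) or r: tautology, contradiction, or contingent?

tautology

not (not (not q and not not q or t) and r or t and r) or r
= not (not (not q and q or t) and r or t and r) or r   [double negation]
= not (not t and r or t and r) or r   [complement / identity]
= not r or r   [distribution]
= True   [complement]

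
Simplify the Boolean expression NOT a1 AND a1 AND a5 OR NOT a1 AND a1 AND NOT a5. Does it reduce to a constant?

FALSE

NOT a1 AND a1 AND a5 OR NOT a1 AND a1 AND NOT a5
= NOT a1 AND a1   — distribution
= FALSE   — complement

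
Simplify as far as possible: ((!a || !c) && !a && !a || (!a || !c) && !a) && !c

!a && !c

((!a || !c) && !a && !a || (!a || !c) && !a) && !c
= (!a || !c) && !a && !c
= !a && !c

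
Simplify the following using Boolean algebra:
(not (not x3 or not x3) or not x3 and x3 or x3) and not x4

(not (not x3 or not x3) or not x3 and x3 or x3) and not x4
= (x3 and x3 or not x3 and x3 or x3) and not x4   [De Morgan]
= (x3 or x3) and not x4   [distribution]
= x3 and not x4   [idempotence]

x3 and not x4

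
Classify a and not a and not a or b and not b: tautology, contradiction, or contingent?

a and not a and not a or b and not b
= a and not a or b and not b   — idempotence
= b and not b   — complement / identity
= False   — complement

contradiction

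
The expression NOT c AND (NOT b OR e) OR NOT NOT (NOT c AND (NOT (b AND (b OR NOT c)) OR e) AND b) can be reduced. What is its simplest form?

NOT c AND (NOT b OR e) OR NOT NOT (NOT c AND (NOT (b AND (b OR NOT c)) OR e) AND b)
= NOT c AND (NOT b OR e) OR NOT NOT (NOT c AND (NOT b OR e) AND b)
= NOT c AND (NOT b OR e) OR NOT c AND (NOT b OR e) AND b
= NOT c AND (NOT b OR e)

NOT c AND (NOT b OR e)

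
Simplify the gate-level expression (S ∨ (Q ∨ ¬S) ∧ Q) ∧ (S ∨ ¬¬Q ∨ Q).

S ∨ Q

(S ∨ (Q ∨ ¬S) ∧ Q) ∧ (S ∨ ¬¬Q ∨ Q)
= (S ∨ Q) ∧ (S ∨ ¬¬Q ∨ Q)   (absorption)
= (S ∨ Q) ∧ (S ∨ Q ∨ Q)   (double negation)
= (S ∨ Q) ∧ (S ∨ Q)   (idempotence)
= S ∨ Q   (idempotence)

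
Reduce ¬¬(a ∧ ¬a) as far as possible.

False

¬¬(a ∧ ¬a)
= a ∧ ¬a
= False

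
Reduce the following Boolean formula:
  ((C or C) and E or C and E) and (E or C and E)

((C or C) and E or C and E) and (E or C and E)
= (C and E or C and E) and (E or C and E)   (idempotence)
= C and E or C and E and E   (distribution)
= C and E   (absorption)

C and E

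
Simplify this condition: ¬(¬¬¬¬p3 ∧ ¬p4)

¬(¬¬¬¬p3 ∧ ¬p4)
= ¬(¬¬p3 ∧ ¬p4)   [double negation]
= ¬p3 ∨ p4   [De Morgan]

¬p3 ∨ p4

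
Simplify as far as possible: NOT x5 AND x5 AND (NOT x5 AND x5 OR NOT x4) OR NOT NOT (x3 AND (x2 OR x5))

x3 AND (x2 OR x5)

NOT x5 AND x5 AND (NOT x5 AND x5 OR NOT x4) OR NOT NOT (x3 AND (x2 OR x5))
= NOT x5 AND x5 OR NOT NOT (x3 AND (x2 OR x5))
= NOT NOT (x3 AND (x2 OR x5))
= x3 AND (x2 OR x5)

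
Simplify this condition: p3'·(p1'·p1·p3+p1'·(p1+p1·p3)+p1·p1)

p3'·(p1'·p1·p3+p1'·(p1+p1·p3)+p1·p1)
= p3'·(p1'·p1·p3+p1'·p1+p1·p1)   (absorption)
= p3'·(p1'·p1+p1·p1)   (absorption)
= p3'·p1   (distribution)

p3'·p1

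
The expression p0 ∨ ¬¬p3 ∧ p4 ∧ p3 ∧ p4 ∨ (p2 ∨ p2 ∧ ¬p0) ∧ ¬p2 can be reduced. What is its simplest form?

p0 ∨ p3 ∧ p4

p0 ∨ ¬¬p3 ∧ p4 ∧ p3 ∧ p4 ∨ (p2 ∨ p2 ∧ ¬p0) ∧ ¬p2
= p0 ∨ p3 ∧ p4 ∧ p3 ∧ p4 ∨ (p2 ∨ p2 ∧ ¬p0) ∧ ¬p2
= p0 ∨ p3 ∧ p4 ∧ p3 ∧ p4 ∨ p2 ∧ ¬p2
= p0 ∨ p3 ∧ p4 ∧ p3 ∧ p4
= p0 ∨ p3 ∧ p4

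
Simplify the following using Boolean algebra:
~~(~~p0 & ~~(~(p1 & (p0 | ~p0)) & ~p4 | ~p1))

~~(~~p0 & ~~(~(p1 & (p0 | ~p0)) & ~p4 | ~p1))
= ~~(~~p0 & ~~(~p1 & ~p4 | ~p1))   (complement / identity)
= ~(~p0 | ~(~p1 & ~p4 | ~p1))   (De Morgan)
= p0 & (~p1 & ~p4 | ~p1)   (De Morgan)
= p0 & ~p1   (absorption)

p0 & ~p1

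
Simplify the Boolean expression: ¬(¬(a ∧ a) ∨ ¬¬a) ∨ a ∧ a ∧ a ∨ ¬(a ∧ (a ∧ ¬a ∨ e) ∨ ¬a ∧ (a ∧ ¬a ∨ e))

a ∨ ¬e

¬(¬(a ∧ a) ∨ ¬¬a) ∨ a ∧ a ∧ a ∨ ¬(a ∧ (a ∧ ¬a ∨ e) ∨ ¬a ∧ (a ∧ ¬a ∨ e))
= ¬(¬(a ∧ a) ∨ ¬¬a) ∨ a ∧ a ∧ a ∨ ¬(a ∧ ¬a ∨ e)
= a ∧ a ∧ ¬a ∨ a ∧ a ∧ a ∨ ¬(a ∧ ¬a ∨ e)
= a ∧ a ∨ ¬(a ∧ ¬a ∨ e)
= a ∨ ¬(a ∧ ¬a ∨ e)
= a ∨ ¬e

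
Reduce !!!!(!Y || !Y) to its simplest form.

!Y

!!!!(!Y || !Y)
= !!!!!Y   [idempotence]
= !!!Y   [double negation]
= !Y   [double negation]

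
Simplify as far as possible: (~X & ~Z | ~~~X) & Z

~X & Z

(~X & ~Z | ~~~X) & Z
= (~X & ~Z | ~X) & Z   — double negation
= ~X & Z   — absorption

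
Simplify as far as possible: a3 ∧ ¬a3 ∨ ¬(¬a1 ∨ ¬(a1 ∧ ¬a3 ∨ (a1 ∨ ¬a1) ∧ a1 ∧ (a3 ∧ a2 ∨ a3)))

a1

a3 ∧ ¬a3 ∨ ¬(¬a1 ∨ ¬(a1 ∧ ¬a3 ∨ (a1 ∨ ¬a1) ∧ a1 ∧ (a3 ∧ a2 ∨ a3)))
= a3 ∧ ¬a3 ∨ ¬(¬a1 ∨ ¬(a1 ∧ ¬a3 ∨ (a1 ∨ ¬a1) ∧ a1 ∧ a3))   (absorption)
= a3 ∧ ¬a3 ∨ ¬(¬a1 ∨ ¬(a1 ∧ ¬a3 ∨ a1 ∧ a3))   (complement / identity)
= ¬(¬a1 ∨ ¬(a1 ∧ ¬a3 ∨ a1 ∧ a3))   (complement / identity)
= ¬(¬a1 ∨ ¬a1)   (distribution)
= ¬¬a1   (idempotence)
= a1   (double negation)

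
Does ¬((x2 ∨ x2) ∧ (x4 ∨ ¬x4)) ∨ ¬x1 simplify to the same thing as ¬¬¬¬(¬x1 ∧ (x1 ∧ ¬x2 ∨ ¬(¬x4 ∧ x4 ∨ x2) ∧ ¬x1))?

E1: ¬((x2 ∨ x2) ∧ (x4 ∨ ¬x4)) ∨ ¬x1
    = ¬(x2 ∧ (x4 ∨ ¬x4)) ∨ ¬x1   — idempotence
    = ¬x2 ∨ ¬x1   — complement / identity
E2: ¬¬¬¬(¬x1 ∧ (x1 ∧ ¬x2 ∨ ¬(¬x4 ∧ x4 ∨ x2) ∧ ¬x1))
    = ¬¬¬¬(¬x1 ∧ (x1 ∧ ¬x2 ∨ ¬x2 ∧ ¬x1))   — complement / identity
    = ¬¬(¬x1 ∧ (x1 ∧ ¬x2 ∨ ¬x2 ∧ ¬x1))   — double negation
    = ¬¬(¬x1 ∧ ¬x2)   — distribution
    = ¬x1 ∧ ¬x2   — double negation
These differ: at x1=0, x2=1, x4=0, E1 = 1 but E2 = 0.

No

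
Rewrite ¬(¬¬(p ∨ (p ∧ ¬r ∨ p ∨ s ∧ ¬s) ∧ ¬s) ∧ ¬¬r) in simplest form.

¬(¬¬(p ∨ (p ∧ ¬r ∨ p ∨ s ∧ ¬s) ∧ ¬s) ∧ ¬¬r)
= ¬(¬¬(p ∨ (p ∧ ¬r ∨ p) ∧ ¬s) ∧ ¬¬r)   (complement / identity)
= ¬(¬¬(p ∨ p ∧ ¬s) ∧ ¬¬r)   (absorption)
= ¬(¬¬p ∧ ¬¬r)   (absorption)
= ¬p ∨ ¬r   (De Morgan)

¬p ∨ ¬r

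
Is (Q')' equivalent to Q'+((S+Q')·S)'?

E1: (Q')'
    = Q   [double negation]
E2: Q'+((S+Q')·S)'
    = Q'+S'   [absorption]
These differ: at Q=0, S=0, E1 = 0 but E2 = 1.

No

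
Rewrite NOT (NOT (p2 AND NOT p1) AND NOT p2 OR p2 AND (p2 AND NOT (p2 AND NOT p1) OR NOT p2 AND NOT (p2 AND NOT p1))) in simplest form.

NOT (NOT (p2 AND NOT p1) AND NOT p2 OR p2 AND (p2 AND NOT (p2 AND NOT p1) OR NOT p2 AND NOT (p2 AND NOT p1)))
= NOT (NOT (p2 AND NOT p1) AND NOT p2 OR p2 AND NOT (p2 AND NOT p1))   [distribution]
= NOT NOT (p2 AND NOT p1)   [distribution]
= p2 AND NOT p1   [double negation]

p2 AND NOT p1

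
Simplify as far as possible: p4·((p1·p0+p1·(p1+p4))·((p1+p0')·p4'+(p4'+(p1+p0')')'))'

p4·((p1·p0+p1·(p1+p4))·((p1+p0')·p4'+(p4'+(p1+p0')')'))'
= p4·((p1·p0+p1)·((p1+p0')·p4'+(p4'+(p1+p0')')'))'   (absorption)
= p4·((p1·p0+p1)·((p1+p0')·p4'+p4·(p1+p0')))'   (De Morgan)
= p4·((p1·p0+p1)·(p1+p0'))'   (distribution)
= p4·(p1·(p1+p0'))'   (absorption)
= p4·p1'   (absorption)

p4·p1'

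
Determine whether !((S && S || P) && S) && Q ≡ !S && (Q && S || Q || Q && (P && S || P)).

Yes

E1: !((S && S || P) && S) && Q
    = !((S || P) && S) && Q   [idempotence]
    = !S && Q   [absorption]
E2: !S && (Q && S || Q || Q && (P && S || P))
    = !S && (Q && S || Q || Q && P)   [absorption]
    = !S && (Q || Q && P)   [absorption]
    = !S && Q   [absorption]
Both reduce to !S && Q, so they are equivalent.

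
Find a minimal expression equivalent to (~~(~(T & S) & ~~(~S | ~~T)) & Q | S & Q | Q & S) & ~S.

Q & ~S

(~~(~(T & S) & ~~(~S | ~~T)) & Q | S & Q | Q & S) & ~S
= (~(T & S | ~(~S | ~~T)) & Q | S & Q | Q & S) & ~S
= (~(T & S | S & ~T) & Q | S & Q | Q & S) & ~S
= (~S & Q | S & Q | Q & S) & ~S
= (Q | Q & S) & ~S
= Q & ~S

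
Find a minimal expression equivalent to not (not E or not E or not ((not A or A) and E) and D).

not (not E or not E or not ((not A or A) and E) and D)
= not (not E or not E or not E and D)   [complement / identity]
= not (not E or not E)   [absorption]
= not not E   [idempotence]
= E   [double negation]

E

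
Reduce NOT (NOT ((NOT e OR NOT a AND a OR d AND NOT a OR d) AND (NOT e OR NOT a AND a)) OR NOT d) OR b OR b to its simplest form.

NOT (NOT ((NOT e OR NOT a AND a OR d AND NOT a OR d) AND (NOT e OR NOT a AND a)) OR NOT d) OR b OR b
= NOT (NOT ((NOT e OR NOT a AND a OR d) AND (NOT e OR NOT a AND a)) OR NOT d) OR b OR b   (absorption)
= NOT (NOT (NOT e OR NOT a AND a) OR NOT d) OR b OR b   (absorption)
= NOT (NOT (NOT e OR NOT a AND a) OR NOT d) OR b   (idempotence)
= NOT (NOT NOT e OR NOT d) OR b   (complement / identity)
= NOT e AND d OR b   (De Morgan)

NOT e AND d OR b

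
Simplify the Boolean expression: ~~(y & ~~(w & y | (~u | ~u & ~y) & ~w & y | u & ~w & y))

~~(y & ~~(w & y | (~u | ~u & ~y) & ~w & y | u & ~w & y))
= ~~(y & ~~(w & y | ~u & ~w & y | u & ~w & y))   (absorption)
= ~~(y & ~~(w & y | ~w & y))   (distribution)
= y & ~~(w & y | ~w & y)   (double negation)
= y & (w & y | ~w & y)   (double negation)
= y & y   (distribution)
= y   (idempotence)

y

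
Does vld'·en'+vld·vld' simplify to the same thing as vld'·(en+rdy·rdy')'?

E1: vld'·en'+vld·vld'
    = vld'·en'   [complement / identity]
E2: vld'·(en+rdy·rdy')'
    = vld'·en'   [complement / identity]
Both reduce to vld'·en', so they are equivalent.

Yes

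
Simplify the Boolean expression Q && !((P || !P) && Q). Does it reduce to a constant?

false

Q && !((P || !P) && Q)
= Q && !Q   (complement / identity)
= false   (complement)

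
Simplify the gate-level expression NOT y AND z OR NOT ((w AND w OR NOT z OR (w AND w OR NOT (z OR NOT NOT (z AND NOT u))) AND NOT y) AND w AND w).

NOT y AND z OR NOT ((w AND w OR NOT z OR (w AND w OR NOT (z OR NOT NOT (z AND NOT u))) AND NOT y) AND w AND w)
= NOT y AND z OR NOT ((w AND w OR NOT z OR (w AND w OR NOT (z OR z AND NOT u)) AND NOT y) AND w AND w)   — double negation
= NOT y AND z OR NOT ((w AND w OR NOT z OR (w AND w OR NOT z) AND NOT y) AND w AND w)   — absorption
= NOT y AND z OR NOT ((w AND w OR NOT z) AND w AND w)   — absorption
= NOT y AND z OR NOT (w AND w)   — absorption
= NOT y AND z OR NOT w   — idempotence

NOT y AND z OR NOT w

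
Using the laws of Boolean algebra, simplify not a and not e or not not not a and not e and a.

not a and not e

not a and not e or not not not a and not e and a
= not a and not e or not a and not e and a   [double negation]
= not a and not e   [absorption]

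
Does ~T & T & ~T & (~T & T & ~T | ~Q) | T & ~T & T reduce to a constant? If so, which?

yes, False

~T & T & ~T & (~T & T & ~T | ~Q) | T & ~T & T
= ~T & T & ~T | T & ~T & T   (absorption)
= T & ~T   (distribution)
= 0   (complement)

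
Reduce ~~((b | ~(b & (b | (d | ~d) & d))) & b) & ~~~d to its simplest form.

b & ~d

~~((b | ~(b & (b | (d | ~d) & d))) & b) & ~~~d
= ~~((b | ~(b & (b | d))) & b) & ~~~d   [complement / identity]
= ~~((b | ~b) & b) & ~~~d   [absorption]
= ~~((b | ~b) & b) & ~d   [double negation]
= (b | ~b) & b & ~d   [double negation]
= b & ~d   [complement / identity]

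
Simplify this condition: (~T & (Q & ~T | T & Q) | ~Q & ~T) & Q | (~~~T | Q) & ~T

(~T & (Q & ~T | T & Q) | ~Q & ~T) & Q | (~~~T | Q) & ~T
= (~T & Q | ~Q & ~T) & Q | (~~~T | Q) & ~T
= (~T & Q | ~Q & ~T) & Q | (~T | Q) & ~T
= ~T & Q | (~T | Q) & ~T
= ~T & Q | ~T
= ~T

~T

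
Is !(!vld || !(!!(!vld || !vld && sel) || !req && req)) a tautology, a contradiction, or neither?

contradiction

!(!vld || !(!!(!vld || !vld && sel) || !req && req))
= !(!vld || !(!!!vld || !req && req))   [absorption]
= !(!vld || !(!vld || !req && req))   [double negation]
= vld && (!vld || !req && req)   [De Morgan]
= vld && !vld   [complement / identity]
= false   [complement]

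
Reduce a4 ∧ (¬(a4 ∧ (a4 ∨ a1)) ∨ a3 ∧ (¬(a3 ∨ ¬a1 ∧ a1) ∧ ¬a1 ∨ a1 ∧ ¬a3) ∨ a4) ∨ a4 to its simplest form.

a4 ∧ (¬(a4 ∧ (a4 ∨ a1)) ∨ a3 ∧ (¬(a3 ∨ ¬a1 ∧ a1) ∧ ¬a1 ∨ a1 ∧ ¬a3) ∨ a4) ∨ a4
= a4 ∧ (¬(a4 ∧ (a4 ∨ a1)) ∨ a3 ∧ (¬a3 ∧ ¬a1 ∨ a1 ∧ ¬a3) ∨ a4) ∨ a4
= a4 ∧ (¬a4 ∨ a3 ∧ (¬a3 ∧ ¬a1 ∨ a1 ∧ ¬a3) ∨ a4) ∨ a4
= a4 ∧ (¬a4 ∨ a3 ∧ ¬a3 ∨ a4) ∨ a4
= a4 ∧ (¬a4 ∨ a4) ∨ a4
= a4 ∨ a4
= a4

a4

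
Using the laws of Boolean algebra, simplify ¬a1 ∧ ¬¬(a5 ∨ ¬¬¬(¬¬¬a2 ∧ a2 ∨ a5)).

¬a1 ∧ ¬¬(a5 ∨ ¬¬¬(¬¬¬a2 ∧ a2 ∨ a5))
= ¬a1 ∧ (a5 ∨ ¬¬¬(¬¬¬a2 ∧ a2 ∨ a5))
= ¬a1 ∧ (a5 ∨ ¬¬¬(¬a2 ∧ a2 ∨ a5))
= ¬a1 ∧ (a5 ∨ ¬(¬a2 ∧ a2 ∨ a5))
= ¬a1 ∧ (a5 ∨ ¬a5)
= ¬a1

¬a1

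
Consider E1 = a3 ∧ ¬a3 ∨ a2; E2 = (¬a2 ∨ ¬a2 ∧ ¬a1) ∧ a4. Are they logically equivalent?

E1: a3 ∧ ¬a3 ∨ a2
    = a2   (complement / identity)
E2: (¬a2 ∨ ¬a2 ∧ ¬a1) ∧ a4
    = ¬a2 ∧ a4   (absorption)
These differ: at a1=0, a2=1, a3=0, a4=0, E1 = 1 but E2 = 0.

No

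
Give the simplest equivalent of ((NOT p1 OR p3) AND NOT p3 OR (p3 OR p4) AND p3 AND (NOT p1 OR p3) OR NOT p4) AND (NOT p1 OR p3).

((NOT p1 OR p3) AND NOT p3 OR (p3 OR p4) AND p3 AND (NOT p1 OR p3) OR NOT p4) AND (NOT p1 OR p3)
= ((NOT p1 OR p3) AND NOT p3 OR p3 AND (NOT p1 OR p3) OR NOT p4) AND (NOT p1 OR p3)
= (NOT p1 OR p3 OR NOT p4) AND (NOT p1 OR p3)
= NOT p1 OR p3

NOT p1 OR p3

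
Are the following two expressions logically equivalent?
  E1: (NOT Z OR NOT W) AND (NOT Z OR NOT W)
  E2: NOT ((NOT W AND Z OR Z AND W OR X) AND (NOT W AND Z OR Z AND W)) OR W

E1: (NOT Z OR NOT W) AND (NOT Z OR NOT W)
    = NOT Z OR NOT W   (idempotence)
E2: NOT ((NOT W AND Z OR Z AND W OR X) AND (NOT W AND Z OR Z AND W)) OR W
    = NOT (NOT W AND Z OR Z AND W) OR W   (absorption)
    = NOT Z OR W   (distribution)
These differ: at W=0, X=1, Z=1, E1 = 1 but E2 = 0.

No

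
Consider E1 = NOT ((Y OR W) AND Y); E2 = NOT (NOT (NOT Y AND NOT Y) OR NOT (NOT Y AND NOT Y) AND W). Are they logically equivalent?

Yes

E1: NOT ((Y OR W) AND Y)
    = NOT Y   (absorption)
E2: NOT (NOT (NOT Y AND NOT Y) OR NOT (NOT Y AND NOT Y) AND W)
    = NOT NOT (NOT Y AND NOT Y)   (absorption)
    = NOT (Y OR Y)   (De Morgan)
    = NOT Y   (idempotence)
Both reduce to NOT Y, so they are equivalent.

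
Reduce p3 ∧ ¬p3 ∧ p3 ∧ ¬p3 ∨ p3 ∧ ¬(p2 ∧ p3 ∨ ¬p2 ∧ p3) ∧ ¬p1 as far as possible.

False

p3 ∧ ¬p3 ∧ p3 ∧ ¬p3 ∨ p3 ∧ ¬(p2 ∧ p3 ∨ ¬p2 ∧ p3) ∧ ¬p1
= p3 ∧ ¬p3 ∧ p3 ∧ ¬p3 ∨ p3 ∧ ¬p3 ∧ ¬p1   — distribution
= (p3 ∧ ¬p3 ∨ ¬p1) ∧ p3 ∧ ¬p3   — distribution
= p3 ∧ ¬p3   — absorption
= False   — complement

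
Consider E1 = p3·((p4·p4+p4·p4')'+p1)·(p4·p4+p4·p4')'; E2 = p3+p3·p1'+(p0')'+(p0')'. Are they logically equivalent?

No

E1: p3·((p4·p4+p4·p4')'+p1)·(p4·p4+p4·p4')'
    = p3·(p4·p4+p4·p4')'   — absorption
    = p3·p4'   — distribution
E2: p3+p3·p1'+(p0')'+(p0')'
    = p3+(p0')'+(p0')'   — absorption
    = p3+(p0')'   — idempotence
    = p3+p0   — double negation
These differ: at p0=1, p1=0, p3=0, p4=1, E1 = 0 but E2 = 1.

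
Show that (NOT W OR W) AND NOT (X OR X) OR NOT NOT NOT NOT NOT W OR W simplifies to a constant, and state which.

(NOT W OR W) AND NOT (X OR X) OR NOT NOT NOT NOT NOT W OR W
= (NOT W OR W) AND NOT X OR NOT NOT NOT NOT NOT W OR W   [idempotence]
= (NOT W OR W) AND NOT X OR NOT NOT NOT W OR W   [double negation]
= (NOT W OR W) AND NOT X OR NOT W OR W   [double negation]
= NOT W OR W   [absorption]
= TRUE   [complement]

TRUE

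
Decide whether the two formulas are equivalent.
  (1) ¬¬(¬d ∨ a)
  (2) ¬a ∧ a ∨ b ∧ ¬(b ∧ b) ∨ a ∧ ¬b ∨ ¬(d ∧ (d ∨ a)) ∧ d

No

E1: ¬¬(¬d ∨ a)
    = ¬d ∨ a   — double negation
E2: ¬a ∧ a ∨ b ∧ ¬(b ∧ b) ∨ a ∧ ¬b ∨ ¬(d ∧ (d ∨ a)) ∧ d
    = b ∧ ¬(b ∧ b) ∨ a ∧ ¬b ∨ ¬(d ∧ (d ∨ a)) ∧ d   — complement / identity
    = b ∧ ¬(b ∧ b) ∨ a ∧ ¬b ∨ ¬d ∧ d   — absorption
    = b ∧ ¬b ∨ a ∧ ¬b ∨ ¬d ∧ d   — idempotence
    = a ∧ ¬b ∨ ¬d ∧ d   — complement / identity
    = a ∧ ¬b   — complement / identity
These differ: at a=1, b=1, d=0, E1 = 1 but E2 = 0.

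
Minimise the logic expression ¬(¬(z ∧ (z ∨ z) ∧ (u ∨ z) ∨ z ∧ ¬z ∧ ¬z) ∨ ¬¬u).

z ∧ ¬u

¬(¬(z ∧ (z ∨ z) ∧ (u ∨ z) ∨ z ∧ ¬z ∧ ¬z) ∨ ¬¬u)
= ¬(¬(z ∧ (z ∨ z) ∧ (u ∨ z) ∨ z ∧ ¬z) ∨ ¬¬u)   (idempotence)
= ¬(¬(z ∧ (z ∨ z ∧ u) ∨ z ∧ ¬z) ∨ ¬¬u)   (distribution)
= (z ∧ (z ∨ z ∧ u) ∨ z ∧ ¬z) ∧ ¬u   (De Morgan)
= (z ∧ z ∨ z ∧ ¬z) ∧ ¬u   (absorption)
= z ∧ ¬u   (distribution)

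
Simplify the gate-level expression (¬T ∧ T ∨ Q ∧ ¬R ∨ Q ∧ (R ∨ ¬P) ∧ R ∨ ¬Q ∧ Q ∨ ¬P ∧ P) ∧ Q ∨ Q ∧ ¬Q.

(¬T ∧ T ∨ Q ∧ ¬R ∨ Q ∧ (R ∨ ¬P) ∧ R ∨ ¬Q ∧ Q ∨ ¬P ∧ P) ∧ Q ∨ Q ∧ ¬Q
= (¬T ∧ T ∨ Q ∧ ¬R ∨ Q ∧ (R ∨ ¬P) ∧ R ∨ ¬P ∧ P) ∧ Q ∨ Q ∧ ¬Q   (complement / identity)
= (Q ∧ ¬R ∨ Q ∧ (R ∨ ¬P) ∧ R ∨ ¬P ∧ P) ∧ Q ∨ Q ∧ ¬Q   (complement / identity)
= (Q ∧ ¬R ∨ Q ∧ R ∨ ¬P ∧ P) ∧ Q ∨ Q ∧ ¬Q   (absorption)
= (Q ∨ ¬P ∧ P) ∧ Q ∨ Q ∧ ¬Q   (distribution)
= Q ∧ Q ∨ Q ∧ ¬Q   (complement / identity)
= Q   (distribution)

Q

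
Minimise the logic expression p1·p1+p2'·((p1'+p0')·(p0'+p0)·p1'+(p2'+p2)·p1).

p1·p1+p2'·((p1'+p0')·(p0'+p0)·p1'+(p2'+p2)·p1)
= p1·p1+p2'·((p1'+p0')·(p0'+p0)·p1'+p1)
= p1·p1+p2'·((p1'+p0')·p1'+p1)
= p1·p1+p2'·(p1'+p1)
= p1+p2'·(p1'+p1)
= p1+p2'

p1+p2'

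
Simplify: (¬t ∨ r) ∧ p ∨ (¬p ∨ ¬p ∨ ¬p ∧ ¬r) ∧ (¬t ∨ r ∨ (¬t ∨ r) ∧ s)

(¬t ∨ r) ∧ p ∨ (¬p ∨ ¬p ∨ ¬p ∧ ¬r) ∧ (¬t ∨ r ∨ (¬t ∨ r) ∧ s)
= (¬t ∨ r) ∧ p ∨ (¬p ∨ ¬p ∨ ¬p ∧ ¬r) ∧ (¬t ∨ r)
= (¬t ∨ r) ∧ p ∨ (¬p ∨ ¬p) ∧ (¬t ∨ r)
= (¬t ∨ r) ∧ p ∨ ¬p ∧ (¬t ∨ r)
= ¬t ∨ r

¬t ∨ r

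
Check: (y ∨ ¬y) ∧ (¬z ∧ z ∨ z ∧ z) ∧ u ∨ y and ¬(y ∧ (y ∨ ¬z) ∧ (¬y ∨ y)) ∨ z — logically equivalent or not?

E1: (y ∨ ¬y) ∧ (¬z ∧ z ∨ z ∧ z) ∧ u ∨ y
    = (y ∨ ¬y) ∧ z ∧ u ∨ y   [distribution]
    = z ∧ u ∨ y   [complement / identity]
E2: ¬(y ∧ (y ∨ ¬z) ∧ (¬y ∨ y)) ∨ z
    = ¬(y ∧ (y ∨ ¬z)) ∨ z   [complement / identity]
    = ¬y ∨ z   [absorption]
These differ: at u=0, y=0, z=0, E1 = 0 but E2 = 1.

No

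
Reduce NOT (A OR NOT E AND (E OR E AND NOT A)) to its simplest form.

NOT A

NOT (A OR NOT E AND (E OR E AND NOT A))
= NOT (A OR NOT E AND E)   [absorption]
= NOT A   [complement / identity]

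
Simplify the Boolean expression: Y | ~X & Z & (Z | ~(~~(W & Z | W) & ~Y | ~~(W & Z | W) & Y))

Y | ~X & Z & (Z | ~(~~(W & Z | W) & ~Y | ~~(W & Z | W) & Y))
= Y | ~X & Z & (Z | ~~~(W & Z | W))
= Y | ~X & Z & (Z | ~~~W)
= Y | ~X & Z & (Z | ~W)
= Y | ~X & Z

Y | ~X & Z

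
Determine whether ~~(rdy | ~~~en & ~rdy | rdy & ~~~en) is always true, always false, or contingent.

contingent

~~(rdy | ~~~en & ~rdy | rdy & ~~~en)
= ~~(rdy | ~~~en)   — distribution
= rdy | ~~~en   — double negation
= rdy | ~en   — double negation
This depends on en, rdy, so it is not a constant.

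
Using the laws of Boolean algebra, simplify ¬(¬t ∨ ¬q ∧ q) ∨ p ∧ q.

t ∨ p ∧ q

¬(¬t ∨ ¬q ∧ q) ∨ p ∧ q
= ¬¬t ∨ p ∧ q
= t ∨ p ∧ q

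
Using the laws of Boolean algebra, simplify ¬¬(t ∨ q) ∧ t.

t

¬¬(t ∨ q) ∧ t
= (t ∨ q) ∧ t   — double negation
= t   — absorption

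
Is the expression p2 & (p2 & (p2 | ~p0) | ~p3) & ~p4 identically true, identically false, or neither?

neither

p2 & (p2 & (p2 | ~p0) | ~p3) & ~p4
= p2 & (p2 | ~p3) & ~p4   — absorption
= p2 & ~p4   — absorption
This depends on p2, p4, so it is not a constant.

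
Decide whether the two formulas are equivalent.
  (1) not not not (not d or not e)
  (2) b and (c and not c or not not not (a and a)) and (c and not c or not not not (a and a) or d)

E1: not not not (not d or not e)
    = not not (d and e)   — De Morgan
    = d and e   — double negation
E2: b and (c and not c or not not not (a and a)) and (c and not c or not not not (a and a) or d)
    = b and (c and not c or not not not (a and a))   — absorption
    = b and (c and not c or not (a and a))   — double negation
    = b and (c and not c or not a)   — idempotence
    = b and not a   — complement / identity
These differ: at a=0, b=0, c=0, d=1, e=1, E1 = 1 but E2 = 0.

No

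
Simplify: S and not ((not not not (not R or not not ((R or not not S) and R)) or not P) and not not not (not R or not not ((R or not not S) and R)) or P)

S and not P

S and not ((not not not (not R or not not ((R or not not S) and R)) or not P) and not not not (not R or not not ((R or not not S) and R)) or P)
= S and not (not not not (not R or not not ((R or not not S) and R)) or P)   [absorption]
= S and not (not (not R or not not ((R or not not S) and R)) or P)   [double negation]
= S and not (R and not ((R or not not S) and R) or P)   [De Morgan]
= S and not (R and not ((R or S) and R) or P)   [double negation]
= S and not (R and not R or P)   [absorption]
= S and not P   [complement / identity]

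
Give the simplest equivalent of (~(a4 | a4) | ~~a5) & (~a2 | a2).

(~(a4 | a4) | ~~a5) & (~a2 | a2)
= (~a4 | ~~a5) & (~a2 | a2)
= (~a4 | a5) & (~a2 | a2)
= ~a4 | a5

~a4 | a5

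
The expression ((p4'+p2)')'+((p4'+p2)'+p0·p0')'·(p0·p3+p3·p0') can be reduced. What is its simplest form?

p4'+p2

((p4'+p2)')'+((p4'+p2)'+p0·p0')'·(p0·p3+p3·p0')
= ((p4'+p2)')'+((p4'+p2)')'·(p0·p3+p3·p0')
= ((p4'+p2)')'+((p4'+p2)')'·p3
= ((p4'+p2)')'
= p4'+p2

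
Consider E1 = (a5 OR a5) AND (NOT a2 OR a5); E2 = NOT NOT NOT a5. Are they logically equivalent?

E1: (a5 OR a5) AND (NOT a2 OR a5)
    = a5 OR a5 AND NOT a2
    = a5
E2: NOT NOT NOT a5
    = NOT a5
These differ: at a2=0, a5=0, E1 = 0 but E2 = 1.

No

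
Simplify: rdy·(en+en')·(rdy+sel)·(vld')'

rdy·(en+en')·(rdy+sel)·(vld')'
= rdy·(en+en')·(rdy+sel)·vld
= rdy·(rdy+sel)·vld
= rdy·vld

rdy·vld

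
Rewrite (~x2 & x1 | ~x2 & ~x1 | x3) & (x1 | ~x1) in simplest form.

(~x2 & x1 | ~x2 & ~x1 | x3) & (x1 | ~x1)
= ~x2 & x1 | ~x2 & ~x1 | x3   (complement / identity)
= ~x2 | x3   (distribution)

~x2 | x3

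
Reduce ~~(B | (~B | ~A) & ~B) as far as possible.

1

~~(B | (~B | ~A) & ~B)
= B | (~B | ~A) & ~B
= B | ~B
= 1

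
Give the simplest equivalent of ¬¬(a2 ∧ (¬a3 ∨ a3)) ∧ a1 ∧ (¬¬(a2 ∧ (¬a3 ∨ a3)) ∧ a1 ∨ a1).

¬¬(a2 ∧ (¬a3 ∨ a3)) ∧ a1 ∧ (¬¬(a2 ∧ (¬a3 ∨ a3)) ∧ a1 ∨ a1)
= ¬¬(a2 ∧ (¬a3 ∨ a3)) ∧ a1
= a2 ∧ (¬a3 ∨ a3) ∧ a1
= a2 ∧ a1

a2 ∧ a1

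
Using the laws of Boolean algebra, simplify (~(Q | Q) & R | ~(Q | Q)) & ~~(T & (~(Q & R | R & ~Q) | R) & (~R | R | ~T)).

~Q & T

(~(Q | Q) & R | ~(Q | Q)) & ~~(T & (~(Q & R | R & ~Q) | R) & (~R | R | ~T))
= (~(Q | Q) & R | ~(Q | Q)) & ~~(T & (~R | R) & (~R | R | ~T))   [distribution]
= (~(Q | Q) & R | ~(Q | Q)) & T & (~R | R) & (~R | R | ~T)   [double negation]
= ~(Q | Q) & T & (~R | R) & (~R | R | ~T)   [absorption]
= ~(Q | Q) & T & (~R | R)   [absorption]
= ~(Q | Q) & T   [complement / identity]
= ~Q & T   [idempotence]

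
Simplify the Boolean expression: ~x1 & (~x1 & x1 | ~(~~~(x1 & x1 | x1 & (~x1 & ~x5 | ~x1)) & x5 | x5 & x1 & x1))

~x1 & ~x5

~x1 & (~x1 & x1 | ~(~~~(x1 & x1 | x1 & (~x1 & ~x5 | ~x1)) & x5 | x5 & x1 & x1))
= ~x1 & (~x1 & x1 | ~(~~~(x1 & x1 | x1 & ~x1) & x5 | x5 & x1 & x1))   (absorption)
= ~x1 & (~x1 & x1 | ~(~~~x1 & x5 | x5 & x1 & x1))   (distribution)
= ~x1 & (~x1 & x1 | ~(~~~x1 & x5 | x5 & x1))   (idempotence)
= ~x1 & (~x1 & x1 | ~(~x1 & x5 | x5 & x1))   (double negation)
= ~x1 & ~(~x1 & x5 | x5 & x1)   (complement / identity)
= ~x1 & ~x5   (distribution)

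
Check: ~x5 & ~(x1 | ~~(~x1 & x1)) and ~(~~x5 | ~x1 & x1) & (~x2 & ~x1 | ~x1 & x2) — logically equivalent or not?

E1: ~x5 & ~(x1 | ~~(~x1 & x1))
    = ~x5 & ~(x1 | ~x1 & x1)   — double negation
    = ~x5 & ~x1   — complement / identity
E2: ~(~~x5 | ~x1 & x1) & (~x2 & ~x1 | ~x1 & x2)
    = ~~~x5 & (~x2 & ~x1 | ~x1 & x2)   — complement / identity
    = ~~~x5 & ~x1   — distribution
    = ~x5 & ~x1   — double negation
Both reduce to ~x5 & ~x1, so they are equivalent.

Yes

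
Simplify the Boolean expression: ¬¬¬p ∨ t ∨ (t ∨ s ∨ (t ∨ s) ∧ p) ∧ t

¬p ∨ t

¬¬¬p ∨ t ∨ (t ∨ s ∨ (t ∨ s) ∧ p) ∧ t
= ¬¬¬p ∨ t ∨ (t ∨ s) ∧ t   (absorption)
= ¬¬¬p ∨ t ∨ t   (absorption)
= ¬p ∨ t ∨ t   (double negation)
= ¬p ∨ t   (idempotence)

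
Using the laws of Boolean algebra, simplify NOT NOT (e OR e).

e

NOT NOT (e OR e)
= e OR e   [double negation]
= e   [idempotence]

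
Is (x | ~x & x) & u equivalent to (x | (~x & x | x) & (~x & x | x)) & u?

E1: (x | ~x & x) & u
    = x & u   (complement / identity)
E2: (x | (~x & x | x) & (~x & x | x)) & u
    = (x | ~x & x | x) & u   (idempotence)
    = (x | x) & u   (complement / identity)
    = x & u   (idempotence)
Both reduce to x & u, so they are equivalent.

Yes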